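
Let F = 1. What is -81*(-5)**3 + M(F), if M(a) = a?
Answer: 10126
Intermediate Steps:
-81*(-5)**3 + M(F) = -81*(-5)**3 + 1 = -81*(-125) + 1 = 10125 + 1 = 10126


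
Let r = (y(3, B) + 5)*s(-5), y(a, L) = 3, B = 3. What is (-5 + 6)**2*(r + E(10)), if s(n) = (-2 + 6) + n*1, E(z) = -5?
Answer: -13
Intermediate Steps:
s(n) = 4 + n
r = -8 (r = (3 + 5)*(4 - 5) = 8*(-1) = -8)
(-5 + 6)**2*(r + E(10)) = (-5 + 6)**2*(-8 - 5) = 1**2*(-13) = 1*(-13) = -13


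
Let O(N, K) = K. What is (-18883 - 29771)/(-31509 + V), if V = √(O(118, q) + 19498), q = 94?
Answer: 1533038886/992797489 + 97308*√4898/992797489 ≈ 1.5510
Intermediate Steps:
V = 2*√4898 (V = √(94 + 19498) = √19592 = 2*√4898 ≈ 139.97)
(-18883 - 29771)/(-31509 + V) = (-18883 - 29771)/(-31509 + 2*√4898) = -48654/(-31509 + 2*√4898)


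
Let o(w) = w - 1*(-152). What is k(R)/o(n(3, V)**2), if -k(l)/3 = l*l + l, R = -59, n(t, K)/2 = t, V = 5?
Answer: -5133/94 ≈ -54.606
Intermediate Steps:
n(t, K) = 2*t
o(w) = 152 + w (o(w) = w + 152 = 152 + w)
k(l) = -3*l - 3*l**2 (k(l) = -3*(l*l + l) = -3*(l**2 + l) = -3*(l + l**2) = -3*l - 3*l**2)
k(R)/o(n(3, V)**2) = (-3*(-59)*(1 - 59))/(152 + (2*3)**2) = (-3*(-59)*(-58))/(152 + 6**2) = -10266/(152 + 36) = -10266/188 = -10266*1/188 = -5133/94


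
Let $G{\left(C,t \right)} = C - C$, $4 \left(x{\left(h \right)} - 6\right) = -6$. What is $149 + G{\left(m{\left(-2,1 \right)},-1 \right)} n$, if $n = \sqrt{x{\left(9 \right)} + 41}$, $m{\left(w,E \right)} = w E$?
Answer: $149$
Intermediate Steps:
$x{\left(h \right)} = \frac{9}{2}$ ($x{\left(h \right)} = 6 + \frac{1}{4} \left(-6\right) = 6 - \frac{3}{2} = \frac{9}{2}$)
$m{\left(w,E \right)} = E w$
$n = \frac{\sqrt{182}}{2}$ ($n = \sqrt{\frac{9}{2} + 41} = \sqrt{\frac{91}{2}} = \frac{\sqrt{182}}{2} \approx 6.7454$)
$G{\left(C,t \right)} = 0$
$149 + G{\left(m{\left(-2,1 \right)},-1 \right)} n = 149 + 0 \frac{\sqrt{182}}{2} = 149 + 0 = 149$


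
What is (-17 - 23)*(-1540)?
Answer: 61600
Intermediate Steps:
(-17 - 23)*(-1540) = -40*(-1540) = 61600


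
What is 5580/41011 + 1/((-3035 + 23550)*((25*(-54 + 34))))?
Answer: 57236808989/420670332500 ≈ 0.13606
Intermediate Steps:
5580/41011 + 1/((-3035 + 23550)*((25*(-54 + 34)))) = 5580*(1/41011) + 1/(20515*((25*(-20)))) = 5580/41011 + (1/20515)/(-500) = 5580/41011 + (1/20515)*(-1/500) = 5580/41011 - 1/10257500 = 57236808989/420670332500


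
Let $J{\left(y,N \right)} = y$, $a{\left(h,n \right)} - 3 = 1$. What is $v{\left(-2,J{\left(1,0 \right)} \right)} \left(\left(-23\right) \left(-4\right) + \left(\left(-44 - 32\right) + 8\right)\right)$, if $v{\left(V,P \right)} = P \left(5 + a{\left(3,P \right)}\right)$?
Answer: $216$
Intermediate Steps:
$a{\left(h,n \right)} = 4$ ($a{\left(h,n \right)} = 3 + 1 = 4$)
$v{\left(V,P \right)} = 9 P$ ($v{\left(V,P \right)} = P \left(5 + 4\right) = P 9 = 9 P$)
$v{\left(-2,J{\left(1,0 \right)} \right)} \left(\left(-23\right) \left(-4\right) + \left(\left(-44 - 32\right) + 8\right)\right) = 9 \cdot 1 \left(\left(-23\right) \left(-4\right) + \left(\left(-44 - 32\right) + 8\right)\right) = 9 \left(92 + \left(-76 + 8\right)\right) = 9 \left(92 - 68\right) = 9 \cdot 24 = 216$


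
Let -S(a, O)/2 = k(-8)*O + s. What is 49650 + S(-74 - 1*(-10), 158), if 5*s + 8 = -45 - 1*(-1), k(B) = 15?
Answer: 224654/5 ≈ 44931.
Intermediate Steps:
s = -52/5 (s = -8/5 + (-45 - 1*(-1))/5 = -8/5 + (-45 + 1)/5 = -8/5 + (⅕)*(-44) = -8/5 - 44/5 = -52/5 ≈ -10.400)
S(a, O) = 104/5 - 30*O (S(a, O) = -2*(15*O - 52/5) = -2*(-52/5 + 15*O) = 104/5 - 30*O)
49650 + S(-74 - 1*(-10), 158) = 49650 + (104/5 - 30*158) = 49650 + (104/5 - 4740) = 49650 - 23596/5 = 224654/5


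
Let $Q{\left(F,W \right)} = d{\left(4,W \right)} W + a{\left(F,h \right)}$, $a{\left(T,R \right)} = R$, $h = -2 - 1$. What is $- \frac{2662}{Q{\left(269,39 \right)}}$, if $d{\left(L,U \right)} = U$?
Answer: $- \frac{121}{69} \approx -1.7536$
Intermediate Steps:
$h = -3$
$Q{\left(F,W \right)} = -3 + W^{2}$ ($Q{\left(F,W \right)} = W W - 3 = W^{2} - 3 = -3 + W^{2}$)
$- \frac{2662}{Q{\left(269,39 \right)}} = - \frac{2662}{-3 + 39^{2}} = - \frac{2662}{-3 + 1521} = - \frac{2662}{1518} = \left(-2662\right) \frac{1}{1518} = - \frac{121}{69}$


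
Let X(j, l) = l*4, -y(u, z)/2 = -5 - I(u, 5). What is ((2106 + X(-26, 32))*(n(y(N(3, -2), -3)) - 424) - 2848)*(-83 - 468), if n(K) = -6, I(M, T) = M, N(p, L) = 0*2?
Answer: 530870868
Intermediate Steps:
N(p, L) = 0
y(u, z) = 10 + 2*u (y(u, z) = -2*(-5 - u) = 10 + 2*u)
X(j, l) = 4*l
((2106 + X(-26, 32))*(n(y(N(3, -2), -3)) - 424) - 2848)*(-83 - 468) = ((2106 + 4*32)*(-6 - 424) - 2848)*(-83 - 468) = ((2106 + 128)*(-430) - 2848)*(-551) = (2234*(-430) - 2848)*(-551) = (-960620 - 2848)*(-551) = -963468*(-551) = 530870868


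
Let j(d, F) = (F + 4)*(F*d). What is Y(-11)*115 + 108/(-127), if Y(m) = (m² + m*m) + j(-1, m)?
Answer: 2409717/127 ≈ 18974.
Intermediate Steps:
j(d, F) = F*d*(4 + F) (j(d, F) = (4 + F)*(F*d) = F*d*(4 + F))
Y(m) = 2*m² - m*(4 + m) (Y(m) = (m² + m*m) + m*(-1)*(4 + m) = (m² + m²) - m*(4 + m) = 2*m² - m*(4 + m))
Y(-11)*115 + 108/(-127) = -11*(-4 - 11)*115 + 108/(-127) = -11*(-15)*115 + 108*(-1/127) = 165*115 - 108/127 = 18975 - 108/127 = 2409717/127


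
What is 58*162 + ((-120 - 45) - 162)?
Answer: 9069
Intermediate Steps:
58*162 + ((-120 - 45) - 162) = 9396 + (-165 - 162) = 9396 - 327 = 9069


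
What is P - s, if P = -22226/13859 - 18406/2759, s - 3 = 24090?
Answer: -921559993521/38236981 ≈ -24101.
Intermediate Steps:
s = 24093 (s = 3 + 24090 = 24093)
P = -316410288/38236981 (P = -22226*1/13859 - 18406*1/2759 = -22226/13859 - 18406/2759 = -316410288/38236981 ≈ -8.2750)
P - s = -316410288/38236981 - 1*24093 = -316410288/38236981 - 24093 = -921559993521/38236981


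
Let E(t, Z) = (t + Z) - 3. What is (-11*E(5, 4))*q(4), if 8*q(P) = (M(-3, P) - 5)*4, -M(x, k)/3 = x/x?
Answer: 264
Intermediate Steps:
M(x, k) = -3 (M(x, k) = -3*x/x = -3*1 = -3)
q(P) = -4 (q(P) = ((-3 - 5)*4)/8 = (-8*4)/8 = (⅛)*(-32) = -4)
E(t, Z) = -3 + Z + t (E(t, Z) = (Z + t) - 3 = -3 + Z + t)
(-11*E(5, 4))*q(4) = -11*(-3 + 4 + 5)*(-4) = -11*6*(-4) = -66*(-4) = 264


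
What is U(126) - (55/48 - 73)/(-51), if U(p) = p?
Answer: 304999/2448 ≈ 124.59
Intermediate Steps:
U(126) - (55/48 - 73)/(-51) = 126 - (55/48 - 73)/(-51) = 126 - (55*(1/48) - 73)*(-1)/51 = 126 - (55/48 - 73)*(-1)/51 = 126 - (-3449)*(-1)/(48*51) = 126 - 1*3449/2448 = 126 - 3449/2448 = 304999/2448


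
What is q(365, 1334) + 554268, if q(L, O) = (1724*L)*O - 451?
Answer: 839986657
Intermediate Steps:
q(L, O) = -451 + 1724*L*O (q(L, O) = 1724*L*O - 451 = -451 + 1724*L*O)
q(365, 1334) + 554268 = (-451 + 1724*365*1334) + 554268 = (-451 + 839432840) + 554268 = 839432389 + 554268 = 839986657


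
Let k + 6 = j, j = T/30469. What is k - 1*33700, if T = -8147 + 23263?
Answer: -1026972998/30469 ≈ -33706.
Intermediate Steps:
T = 15116
j = 15116/30469 ≈ 0.49611
k = -167698/30469 (k = -6 + 15116/30469 = -167698/30469 ≈ -5.5039)
k - 1*33700 = -167698/30469 - 1*33700 = -167698/30469 - 33700 = -1026972998/30469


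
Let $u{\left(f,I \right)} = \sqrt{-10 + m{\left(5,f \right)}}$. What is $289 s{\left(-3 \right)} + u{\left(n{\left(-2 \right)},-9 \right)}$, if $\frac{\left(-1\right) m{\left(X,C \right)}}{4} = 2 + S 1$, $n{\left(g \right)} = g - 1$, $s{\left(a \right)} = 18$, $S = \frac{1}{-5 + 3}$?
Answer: $5202 + 4 i \approx 5202.0 + 4.0 i$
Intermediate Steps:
$S = - \frac{1}{2}$ ($S = \frac{1}{-2} = - \frac{1}{2} \approx -0.5$)
$n{\left(g \right)} = -1 + g$ ($n{\left(g \right)} = g - 1 = -1 + g$)
$m{\left(X,C \right)} = -6$ ($m{\left(X,C \right)} = - 4 \left(2 - \frac{1}{2}\right) = \left(-4\right) \frac{3}{2} = -6$)
$u{\left(f,I \right)} = 4 i$ ($u{\left(f,I \right)} = \sqrt{-10 - 6} = \sqrt{-16} = 4 i$)
$289 s{\left(-3 \right)} + u{\left(n{\left(-2 \right)},-9 \right)} = 289 \cdot 18 + 4 i = 5202 + 4 i$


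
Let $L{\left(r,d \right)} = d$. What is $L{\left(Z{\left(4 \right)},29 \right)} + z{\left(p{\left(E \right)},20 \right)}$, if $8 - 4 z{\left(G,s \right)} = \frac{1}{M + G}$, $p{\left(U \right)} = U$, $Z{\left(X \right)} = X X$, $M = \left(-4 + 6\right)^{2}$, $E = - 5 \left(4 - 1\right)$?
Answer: $\frac{1365}{44} \approx 31.023$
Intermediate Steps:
$E = -15$ ($E = \left(-5\right) 3 = -15$)
$M = 4$ ($M = 2^{2} = 4$)
$Z{\left(X \right)} = X^{2}$
$z{\left(G,s \right)} = 2 - \frac{1}{4 \left(4 + G\right)}$
$L{\left(Z{\left(4 \right)},29 \right)} + z{\left(p{\left(E \right)},20 \right)} = 29 + \frac{31 + 8 \left(-15\right)}{4 \left(4 - 15\right)} = 29 + \frac{31 - 120}{4 \left(-11\right)} = 29 + \frac{1}{4} \left(- \frac{1}{11}\right) \left(-89\right) = 29 + \frac{89}{44} = \frac{1365}{44}$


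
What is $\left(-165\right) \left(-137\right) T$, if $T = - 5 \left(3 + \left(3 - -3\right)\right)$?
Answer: $-1017225$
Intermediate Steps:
$T = -45$ ($T = - 5 \left(3 + \left(3 + 3\right)\right) = - 5 \left(3 + 6\right) = \left(-5\right) 9 = -45$)
$\left(-165\right) \left(-137\right) T = \left(-165\right) \left(-137\right) \left(-45\right) = 22605 \left(-45\right) = -1017225$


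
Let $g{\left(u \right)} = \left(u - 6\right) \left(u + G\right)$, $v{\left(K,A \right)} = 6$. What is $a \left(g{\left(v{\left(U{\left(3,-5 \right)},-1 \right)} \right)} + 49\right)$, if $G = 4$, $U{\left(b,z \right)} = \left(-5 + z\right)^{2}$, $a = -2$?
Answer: $-98$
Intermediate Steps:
$g{\left(u \right)} = \left(-6 + u\right) \left(4 + u\right)$ ($g{\left(u \right)} = \left(u - 6\right) \left(u + 4\right) = \left(-6 + u\right) \left(4 + u\right)$)
$a \left(g{\left(v{\left(U{\left(3,-5 \right)},-1 \right)} \right)} + 49\right) = - 2 \left(\left(-24 + 6^{2} - 12\right) + 49\right) = - 2 \left(\left(-24 + 36 - 12\right) + 49\right) = - 2 \left(0 + 49\right) = \left(-2\right) 49 = -98$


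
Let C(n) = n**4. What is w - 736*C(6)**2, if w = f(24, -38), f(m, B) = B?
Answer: -1236197414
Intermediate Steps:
w = -38
w - 736*C(6)**2 = -38 - 736*(6**4)**2 = -38 - 736*1296**2 = -38 - 736*1679616 = -38 - 1236197376 = -1236197414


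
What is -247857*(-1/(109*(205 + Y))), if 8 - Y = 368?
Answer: -247857/16895 ≈ -14.670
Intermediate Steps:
Y = -360 (Y = 8 - 1*368 = 8 - 368 = -360)
-247857*(-1/(109*(205 + Y))) = -247857*(-1/(109*(205 - 360))) = -247857/((-109*(-155))) = -247857/16895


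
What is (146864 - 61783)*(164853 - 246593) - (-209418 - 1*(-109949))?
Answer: -6954421471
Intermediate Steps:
(146864 - 61783)*(164853 - 246593) - (-209418 - 1*(-109949)) = 85081*(-81740) - (-209418 + 109949) = -6954520940 - 1*(-99469) = -6954520940 + 99469 = -6954421471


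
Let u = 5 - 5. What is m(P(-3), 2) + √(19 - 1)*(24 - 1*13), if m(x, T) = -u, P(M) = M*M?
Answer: 33*√2 ≈ 46.669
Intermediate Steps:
P(M) = M²
u = 0
m(x, T) = 0 (m(x, T) = -1*0 = 0)
m(P(-3), 2) + √(19 - 1)*(24 - 1*13) = 0 + √(19 - 1)*(24 - 1*13) = 0 + √18*(24 - 13) = 0 + (3*√2)*11 = 0 + 33*√2 = 33*√2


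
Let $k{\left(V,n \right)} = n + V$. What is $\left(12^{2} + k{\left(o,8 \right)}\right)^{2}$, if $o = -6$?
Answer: $21316$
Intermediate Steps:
$k{\left(V,n \right)} = V + n$
$\left(12^{2} + k{\left(o,8 \right)}\right)^{2} = \left(12^{2} + \left(-6 + 8\right)\right)^{2} = \left(144 + 2\right)^{2} = 146^{2} = 21316$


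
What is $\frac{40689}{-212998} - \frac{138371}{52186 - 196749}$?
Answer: $\frac{23590622351}{30791629874} \approx 0.76614$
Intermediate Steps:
$\frac{40689}{-212998} - \frac{138371}{52186 - 196749} = 40689 \left(- \frac{1}{212998}\right) - \frac{138371}{-144563} = - \frac{40689}{212998} - - \frac{138371}{144563} = - \frac{40689}{212998} + \frac{138371}{144563} = \frac{23590622351}{30791629874}$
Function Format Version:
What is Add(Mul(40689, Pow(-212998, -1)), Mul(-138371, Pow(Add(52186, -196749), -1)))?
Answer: Rational(23590622351, 30791629874) ≈ 0.76614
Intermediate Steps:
Add(Mul(40689, Pow(-212998, -1)), Mul(-138371, Pow(Add(52186, -196749), -1))) = Add(Mul(40689, Rational(-1, 212998)), Mul(-138371, Pow(-144563, -1))) = Add(Rational(-40689, 212998), Mul(-138371, Rational(-1, 144563))) = Add(Rational(-40689, 212998), Rational(138371, 144563)) = Rational(23590622351, 30791629874)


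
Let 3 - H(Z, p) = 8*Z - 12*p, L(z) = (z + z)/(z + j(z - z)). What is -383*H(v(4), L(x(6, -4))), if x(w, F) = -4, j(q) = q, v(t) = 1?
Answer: -7277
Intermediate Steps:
L(z) = 2 (L(z) = (z + z)/(z + (z - z)) = (2*z)/(z + 0) = (2*z)/z = 2)
H(Z, p) = 3 - 8*Z + 12*p (H(Z, p) = 3 - (8*Z - 12*p) = 3 - (-12*p + 8*Z) = 3 + (-8*Z + 12*p) = 3 - 8*Z + 12*p)
-383*H(v(4), L(x(6, -4))) = -383*(3 - 8*1 + 12*2) = -383*(3 - 8 + 24) = -383*19 = -7277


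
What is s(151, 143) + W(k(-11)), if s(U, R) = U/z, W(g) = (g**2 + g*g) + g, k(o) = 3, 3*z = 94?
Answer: 2427/94 ≈ 25.819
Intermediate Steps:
z = 94/3 (z = (1/3)*94 = 94/3 ≈ 31.333)
W(g) = g + 2*g**2 (W(g) = (g**2 + g**2) + g = 2*g**2 + g = g + 2*g**2)
s(U, R) = 3*U/94 (s(U, R) = U/(94/3) = U*(3/94) = 3*U/94)
s(151, 143) + W(k(-11)) = (3/94)*151 + 3*(1 + 2*3) = 453/94 + 3*(1 + 6) = 453/94 + 3*7 = 453/94 + 21 = 2427/94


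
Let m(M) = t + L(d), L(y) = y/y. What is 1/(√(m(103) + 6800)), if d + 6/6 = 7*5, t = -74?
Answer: √7/217 ≈ 0.012192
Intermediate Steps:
d = 34 (d = -1 + 7*5 = -1 + 35 = 34)
L(y) = 1
m(M) = -73 (m(M) = -74 + 1 = -73)
1/(√(m(103) + 6800)) = 1/(√(-73 + 6800)) = 1/(√6727) = 1/(31*√7) = √7/217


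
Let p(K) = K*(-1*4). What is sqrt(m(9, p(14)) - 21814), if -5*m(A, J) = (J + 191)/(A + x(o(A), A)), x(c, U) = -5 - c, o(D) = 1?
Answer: I*sqrt(21823) ≈ 147.73*I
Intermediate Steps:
p(K) = -4*K (p(K) = K*(-4) = -4*K)
m(A, J) = -(191 + J)/(5*(-6 + A)) (m(A, J) = -(J + 191)/(5*(A + (-5 - 1*1))) = -(191 + J)/(5*(A + (-5 - 1))) = -(191 + J)/(5*(A - 6)) = -(191 + J)/(5*(-6 + A)))
sqrt(m(9, p(14)) - 21814) = sqrt((-191 - (-4)*14)/(5*(-6 + 9)) - 21814) = sqrt((1/5)*(-191 - 1*(-56))/3 - 21814) = sqrt((1/5)*(1/3)*(-191 + 56) - 21814) = sqrt((1/5)*(1/3)*(-135) - 21814) = sqrt(-9 - 21814) = sqrt(-21823) = I*sqrt(21823)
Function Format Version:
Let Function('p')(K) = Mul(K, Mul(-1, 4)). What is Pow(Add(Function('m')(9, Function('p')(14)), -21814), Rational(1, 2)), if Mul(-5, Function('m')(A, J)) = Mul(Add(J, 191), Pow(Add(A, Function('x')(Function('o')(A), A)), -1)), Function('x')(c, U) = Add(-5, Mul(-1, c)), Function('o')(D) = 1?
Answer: Mul(I, Pow(21823, Rational(1, 2))) ≈ Mul(147.73, I)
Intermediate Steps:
Function('p')(K) = Mul(-4, K) (Function('p')(K) = Mul(K, -4) = Mul(-4, K))
Function('m')(A, J) = Mul(Rational(-1, 5), Pow(Add(-6, A), -1), Add(191, J)) (Function('m')(A, J) = Mul(Rational(-1, 5), Mul(Add(J, 191), Pow(Add(A, Add(-5, Mul(-1, 1))), -1))) = Mul(Rational(-1, 5), Mul(Add(191, J), Pow(Add(A, Add(-5, -1)), -1))) = Mul(Rational(-1, 5), Mul(Add(191, J), Pow(Add(A, -6), -1))) = Mul(Rational(-1, 5), Mul(Add(191, J), Pow(Add(-6, A), -1))) = Mul(Rational(-1, 5), Mul(Pow(Add(-6, A), -1), Add(191, J))) = Mul(Rational(-1, 5), Pow(Add(-6, A), -1), Add(191, J)))
Pow(Add(Function('m')(9, Function('p')(14)), -21814), Rational(1, 2)) = Pow(Add(Mul(Rational(1, 5), Pow(Add(-6, 9), -1), Add(-191, Mul(-1, Mul(-4, 14)))), -21814), Rational(1, 2)) = Pow(Add(Mul(Rational(1, 5), Pow(3, -1), Add(-191, Mul(-1, -56))), -21814), Rational(1, 2)) = Pow(Add(Mul(Rational(1, 5), Rational(1, 3), Add(-191, 56)), -21814), Rational(1, 2)) = Pow(Add(Mul(Rational(1, 5), Rational(1, 3), -135), -21814), Rational(1, 2)) = Pow(Add(-9, -21814), Rational(1, 2)) = Pow(-21823, Rational(1, 2)) = Mul(I, Pow(21823, Rational(1, 2)))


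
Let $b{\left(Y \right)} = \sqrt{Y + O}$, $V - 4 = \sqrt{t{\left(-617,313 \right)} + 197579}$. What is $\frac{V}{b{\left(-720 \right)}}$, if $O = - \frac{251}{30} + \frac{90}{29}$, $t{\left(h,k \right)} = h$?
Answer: $\frac{i \sqrt{548951730} \left(-4 - \sqrt{196962}\right)}{630979} \approx - 16.628 i$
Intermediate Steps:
$O = - \frac{4579}{870}$ ($O = \left(-251\right) \frac{1}{30} + 90 \cdot \frac{1}{29} = - \frac{251}{30} + \frac{90}{29} = - \frac{4579}{870} \approx -5.2632$)
$V = 4 + \sqrt{196962}$ ($V = 4 + \sqrt{-617 + 197579} = 4 + \sqrt{196962} \approx 447.8$)
$b{\left(Y \right)} = \sqrt{- \frac{4579}{870} + Y}$ ($b{\left(Y \right)} = \sqrt{Y - \frac{4579}{870}} = \sqrt{- \frac{4579}{870} + Y}$)
$\frac{V}{b{\left(-720 \right)}} = \frac{4 + \sqrt{196962}}{\frac{1}{870} \sqrt{-3983730 + 756900 \left(-720\right)}} = \frac{4 + \sqrt{196962}}{\frac{1}{870} \sqrt{-3983730 - 544968000}} = \frac{4 + \sqrt{196962}}{\frac{1}{870} \sqrt{-548951730}} = \frac{4 + \sqrt{196962}}{\frac{1}{870} i \sqrt{548951730}} = \left(4 + \sqrt{196962}\right) \left(- \frac{i \sqrt{548951730}}{630979}\right) = - \frac{i \sqrt{548951730} \left(4 + \sqrt{196962}\right)}{630979}$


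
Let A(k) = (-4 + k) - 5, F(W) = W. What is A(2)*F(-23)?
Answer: 161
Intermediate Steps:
A(k) = -9 + k
A(2)*F(-23) = (-9 + 2)*(-23) = -7*(-23) = 161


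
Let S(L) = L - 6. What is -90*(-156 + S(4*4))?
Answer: 13140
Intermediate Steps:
S(L) = -6 + L
-90*(-156 + S(4*4)) = -90*(-156 + (-6 + 4*4)) = -90*(-156 + (-6 + 16)) = -90*(-156 + 10) = -90*(-146) = 13140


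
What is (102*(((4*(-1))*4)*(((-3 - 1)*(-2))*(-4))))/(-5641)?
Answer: -52224/5641 ≈ -9.2579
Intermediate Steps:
(102*(((4*(-1))*4)*(((-3 - 1)*(-2))*(-4))))/(-5641) = (102*((-4*4)*(-4*(-2)*(-4))))*(-1/5641) = (102*(-128*(-4)))*(-1/5641) = (102*(-16*(-32)))*(-1/5641) = (102*512)*(-1/5641) = 52224*(-1/5641) = -52224/5641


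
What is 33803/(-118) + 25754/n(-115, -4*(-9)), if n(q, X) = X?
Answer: 227758/531 ≈ 428.92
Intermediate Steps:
33803/(-118) + 25754/n(-115, -4*(-9)) = 33803/(-118) + 25754/((-4*(-9))) = 33803*(-1/118) + 25754/36 = -33803/118 + 25754*(1/36) = -33803/118 + 12877/18 = 227758/531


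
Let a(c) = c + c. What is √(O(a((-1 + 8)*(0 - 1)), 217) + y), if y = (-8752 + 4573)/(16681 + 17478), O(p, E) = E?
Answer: 2*√63265234879/34159 ≈ 14.727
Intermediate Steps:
a(c) = 2*c
y = -4179/34159 ≈ -0.12234
√(O(a((-1 + 8)*(0 - 1)), 217) + y) = √(217 - 4179/34159) = √(7408324/34159) = 2*√63265234879/34159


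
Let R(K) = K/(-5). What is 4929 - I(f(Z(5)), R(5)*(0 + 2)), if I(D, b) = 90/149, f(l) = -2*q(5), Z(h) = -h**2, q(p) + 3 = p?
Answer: 734331/149 ≈ 4928.4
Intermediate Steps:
R(K) = -K/5 (R(K) = K*(-1/5) = -K/5)
q(p) = -3 + p
f(l) = -4 (f(l) = -2*(-3 + 5) = -2*2 = -4)
I(D, b) = 90/149 (I(D, b) = 90*(1/149) = 90/149)
4929 - I(f(Z(5)), R(5)*(0 + 2)) = 4929 - 1*90/149 = 4929 - 90/149 = 734331/149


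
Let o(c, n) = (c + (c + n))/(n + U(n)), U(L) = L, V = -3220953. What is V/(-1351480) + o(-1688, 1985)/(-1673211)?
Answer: 2139565782053819/897740547305160 ≈ 2.3833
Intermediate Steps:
o(c, n) = (n + 2*c)/(2*n) (o(c, n) = (c + (c + n))/(n + n) = (n + 2*c)/((2*n)) = (n + 2*c)*(1/(2*n)) = (n + 2*c)/(2*n))
V/(-1351480) + o(-1688, 1985)/(-1673211) = -3220953/(-1351480) + ((-1688 + (½)*1985)/1985)/(-1673211) = -3220953*(-1/1351480) + ((-1688 + 1985/2)/1985)*(-1/1673211) = 3220953/1351480 + ((1/1985)*(-1391/2))*(-1/1673211) = 3220953/1351480 - 1391/3970*(-1/1673211) = 3220953/1351480 + 1391/6642647670 = 2139565782053819/897740547305160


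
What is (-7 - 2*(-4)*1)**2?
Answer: 1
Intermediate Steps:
(-7 - 2*(-4)*1)**2 = (-7 + 8*1)**2 = (-7 + 8)**2 = 1**2 = 1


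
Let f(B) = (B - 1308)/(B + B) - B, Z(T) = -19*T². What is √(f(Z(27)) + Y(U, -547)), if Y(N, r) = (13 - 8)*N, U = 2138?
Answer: √25834297758/1026 ≈ 156.66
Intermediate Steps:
Y(N, r) = 5*N
f(B) = -B + (-1308 + B)/(2*B) (f(B) = (-1308 + B)/((2*B)) - B = (-1308 + B)*(1/(2*B)) - B = (-1308 + B)/(2*B) - B = -B + (-1308 + B)/(2*B))
√(f(Z(27)) + Y(U, -547)) = √((½ - (-19)*27² - 654/((-19*27²))) + 5*2138) = √((½ - (-19)*729 - 654/((-19*729))) + 10690) = √((½ - 1*(-13851) - 654/(-13851)) + 10690) = √((½ + 13851 - 654*(-1/13851)) + 10690) = √((½ + 13851 + 218/4617) + 10690) = √(127905187/9234 + 10690) = √(226616647/9234) = √25834297758/1026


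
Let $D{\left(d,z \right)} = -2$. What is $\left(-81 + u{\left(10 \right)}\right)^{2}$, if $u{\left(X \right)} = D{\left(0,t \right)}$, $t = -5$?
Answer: $6889$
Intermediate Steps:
$u{\left(X \right)} = -2$
$\left(-81 + u{\left(10 \right)}\right)^{2} = \left(-81 - 2\right)^{2} = \left(-83\right)^{2} = 6889$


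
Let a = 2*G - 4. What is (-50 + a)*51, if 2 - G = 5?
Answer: -3060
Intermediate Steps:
G = -3 (G = 2 - 1*5 = 2 - 5 = -3)
a = -10 (a = 2*(-3) - 4 = -6 - 4 = -10)
(-50 + a)*51 = (-50 - 10)*51 = -60*51 = -3060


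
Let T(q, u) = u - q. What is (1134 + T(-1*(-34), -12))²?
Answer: 1183744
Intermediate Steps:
(1134 + T(-1*(-34), -12))² = (1134 + (-12 - (-1)*(-34)))² = (1134 + (-12 - 1*34))² = (1134 + (-12 - 34))² = (1134 - 46)² = 1088² = 1183744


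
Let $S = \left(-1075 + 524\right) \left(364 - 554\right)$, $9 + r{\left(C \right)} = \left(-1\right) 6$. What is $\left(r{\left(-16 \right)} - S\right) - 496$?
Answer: $-105201$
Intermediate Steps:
$r{\left(C \right)} = -15$ ($r{\left(C \right)} = -9 - 6 = -15$)
$S = 104690$ ($S = \left(-551\right) \left(-190\right) = 104690$)
$\left(r{\left(-16 \right)} - S\right) - 496 = \left(-15 - 104690\right) - 496 = -104705 - 496 = -105201$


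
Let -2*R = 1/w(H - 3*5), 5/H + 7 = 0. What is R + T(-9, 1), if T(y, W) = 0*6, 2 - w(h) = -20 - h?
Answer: -7/88 ≈ -0.079545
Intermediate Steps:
H = -5/7 (H = 5/(-7 + 0) = 5/(-7) = 5*(-1/7) = -5/7 ≈ -0.71429)
w(h) = 22 + h (w(h) = 2 - (-20 - h) = 2 + (20 + h) = 22 + h)
R = -7/88 (R = -1/(2*(22 + (-5/7 - 3*5))) = -1/(2*(22 + (-5/7 - 15))) = -1/(2*(22 - 110/7)) = -1/(2*44/7) = -1/2*7/44 = -7/88 ≈ -0.079545)
T(y, W) = 0
R + T(-9, 1) = -7/88 + 0 = -7/88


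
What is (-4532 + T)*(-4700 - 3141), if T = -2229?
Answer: 53013001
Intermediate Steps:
(-4532 + T)*(-4700 - 3141) = (-4532 - 2229)*(-4700 - 3141) = -6761*(-7841) = 53013001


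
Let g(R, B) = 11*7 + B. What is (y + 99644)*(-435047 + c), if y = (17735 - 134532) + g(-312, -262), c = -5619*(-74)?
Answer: 333600458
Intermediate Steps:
c = 415806
g(R, B) = 77 + B
y = -116982 (y = (17735 - 134532) + (77 - 262) = -116797 - 185 = -116982)
(y + 99644)*(-435047 + c) = (-116982 + 99644)*(-435047 + 415806) = -17338*(-19241) = 333600458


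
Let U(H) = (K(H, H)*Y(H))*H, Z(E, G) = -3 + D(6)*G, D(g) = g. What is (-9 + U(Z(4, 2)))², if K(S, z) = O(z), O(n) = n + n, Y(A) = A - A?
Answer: 81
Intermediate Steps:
Z(E, G) = -3 + 6*G
Y(A) = 0
O(n) = 2*n
K(S, z) = 2*z
U(H) = 0 (U(H) = ((2*H)*0)*H = 0*H = 0)
(-9 + U(Z(4, 2)))² = (-9 + 0)² = (-9)² = 81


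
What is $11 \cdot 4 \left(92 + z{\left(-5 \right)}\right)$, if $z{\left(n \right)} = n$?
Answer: $3828$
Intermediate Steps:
$11 \cdot 4 \left(92 + z{\left(-5 \right)}\right) = 11 \cdot 4 \left(92 - 5\right) = 44 \cdot 87 = 3828$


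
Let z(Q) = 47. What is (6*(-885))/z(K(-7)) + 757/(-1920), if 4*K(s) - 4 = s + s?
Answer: -10230779/90240 ≈ -113.37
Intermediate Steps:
K(s) = 1 + s/2 (K(s) = 1 + (s + s)/4 = 1 + (2*s)/4 = 1 + s/2)
(6*(-885))/z(K(-7)) + 757/(-1920) = (6*(-885))/47 + 757/(-1920) = -5310*1/47 + 757*(-1/1920) = -5310/47 - 757/1920 = -10230779/90240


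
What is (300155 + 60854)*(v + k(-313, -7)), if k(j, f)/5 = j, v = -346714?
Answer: -125731853511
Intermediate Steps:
k(j, f) = 5*j
(300155 + 60854)*(v + k(-313, -7)) = (300155 + 60854)*(-346714 + 5*(-313)) = 361009*(-346714 - 1565) = 361009*(-348279) = -125731853511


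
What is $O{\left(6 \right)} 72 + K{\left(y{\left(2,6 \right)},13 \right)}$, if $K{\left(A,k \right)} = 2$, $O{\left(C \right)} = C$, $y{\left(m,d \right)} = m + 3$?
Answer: $434$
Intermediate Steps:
$y{\left(m,d \right)} = 3 + m$
$O{\left(6 \right)} 72 + K{\left(y{\left(2,6 \right)},13 \right)} = 6 \cdot 72 + 2 = 432 + 2 = 434$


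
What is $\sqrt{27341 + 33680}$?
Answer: $\sqrt{61021} \approx 247.02$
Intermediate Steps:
$\sqrt{27341 + 33680} = \sqrt{61021}$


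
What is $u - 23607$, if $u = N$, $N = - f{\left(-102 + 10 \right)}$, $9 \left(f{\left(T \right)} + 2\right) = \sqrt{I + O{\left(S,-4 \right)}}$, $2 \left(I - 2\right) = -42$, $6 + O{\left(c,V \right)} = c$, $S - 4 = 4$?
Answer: $-23605 - \frac{i \sqrt{17}}{9} \approx -23605.0 - 0.45812 i$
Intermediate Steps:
$S = 8$ ($S = 4 + 4 = 8$)
$O{\left(c,V \right)} = -6 + c$
$I = -19$ ($I = 2 + \frac{1}{2} \left(-42\right) = 2 - 21 = -19$)
$f{\left(T \right)} = -2 + \frac{i \sqrt{17}}{9}$ ($f{\left(T \right)} = -2 + \frac{\sqrt{-19 + \left(-6 + 8\right)}}{9} = -2 + \frac{\sqrt{-19 + 2}}{9} = -2 + \frac{\sqrt{-17}}{9} = -2 + \frac{i \sqrt{17}}{9}$)
$N = 2 - \frac{i \sqrt{17}}{9}$ ($N = - (-2 + \frac{i \sqrt{17}}{9}) = 2 - \frac{i \sqrt{17}}{9} \approx 2.0 - 0.45812 i$)
$u = 2 - \frac{i \sqrt{17}}{9} \approx 2.0 - 0.45812 i$
$u - 23607 = \left(2 - \frac{i \sqrt{17}}{9}\right) - 23607 = -23605 - \frac{i \sqrt{17}}{9}$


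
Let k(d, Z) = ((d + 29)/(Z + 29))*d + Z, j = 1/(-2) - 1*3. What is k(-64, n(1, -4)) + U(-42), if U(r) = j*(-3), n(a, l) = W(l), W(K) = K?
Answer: 961/10 ≈ 96.100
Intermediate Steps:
n(a, l) = l
j = -7/2 (j = -½ - 3 = -7/2 ≈ -3.5000)
k(d, Z) = Z + d*(29 + d)/(29 + Z) (k(d, Z) = ((29 + d)/(29 + Z))*d + Z = d*(29 + d)/(29 + Z) + Z = Z + d*(29 + d)/(29 + Z))
U(r) = 21/2 (U(r) = -7/2*(-3) = 21/2)
k(-64, n(1, -4)) + U(-42) = ((-4)² + (-64)² + 29*(-4) + 29*(-64))/(29 - 4) + 21/2 = (16 + 4096 - 116 - 1856)/25 + 21/2 = (1/25)*2140 + 21/2 = 428/5 + 21/2 = 961/10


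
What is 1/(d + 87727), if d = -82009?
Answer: 1/5718 ≈ 0.00017489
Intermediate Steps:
1/(d + 87727) = 1/(-82009 + 87727) = 1/5718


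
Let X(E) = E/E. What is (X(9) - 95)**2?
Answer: 8836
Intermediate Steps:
X(E) = 1
(X(9) - 95)**2 = (1 - 95)**2 = (-94)**2 = 8836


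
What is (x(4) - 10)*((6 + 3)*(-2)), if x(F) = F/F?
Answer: 162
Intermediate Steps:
x(F) = 1
(x(4) - 10)*((6 + 3)*(-2)) = (1 - 10)*((6 + 3)*(-2)) = -81*(-2) = -9*(-18) = 162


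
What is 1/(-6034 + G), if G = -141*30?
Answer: -1/10264 ≈ -9.7428e-5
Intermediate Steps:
G = -4230
1/(-6034 + G) = 1/(-6034 - 4230) = 1/(-10264) = -1/10264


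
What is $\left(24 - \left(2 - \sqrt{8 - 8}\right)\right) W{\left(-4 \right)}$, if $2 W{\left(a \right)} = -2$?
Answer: $-22$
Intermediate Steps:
$W{\left(a \right)} = -1$ ($W{\left(a \right)} = \frac{1}{2} \left(-2\right) = -1$)
$\left(24 - \left(2 - \sqrt{8 - 8}\right)\right) W{\left(-4 \right)} = \left(24 - \left(2 - \sqrt{8 - 8}\right)\right) \left(-1\right) = \left(24 - \left(2 + 0\right)\right) \left(-1\right) = \left(24 + \left(\left(11 + 0\right) - 13\right)\right) \left(-1\right) = \left(24 + \left(11 - 13\right)\right) \left(-1\right) = \left(24 - 2\right) \left(-1\right) = 22 \left(-1\right) = -22$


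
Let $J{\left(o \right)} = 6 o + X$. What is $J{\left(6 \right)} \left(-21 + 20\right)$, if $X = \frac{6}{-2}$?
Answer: $-33$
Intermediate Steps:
$X = -3$ ($X = 6 \left(- \frac{1}{2}\right) = -3$)
$J{\left(o \right)} = -3 + 6 o$ ($J{\left(o \right)} = 6 o - 3 = -3 + 6 o$)
$J{\left(6 \right)} \left(-21 + 20\right) = \left(-3 + 6 \cdot 6\right) \left(-21 + 20\right) = \left(-3 + 36\right) \left(-1\right) = 33 \left(-1\right) = -33$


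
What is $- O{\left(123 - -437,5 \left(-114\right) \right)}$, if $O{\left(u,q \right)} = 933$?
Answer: $-933$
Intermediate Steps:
$- O{\left(123 - -437,5 \left(-114\right) \right)} = \left(-1\right) 933 = -933$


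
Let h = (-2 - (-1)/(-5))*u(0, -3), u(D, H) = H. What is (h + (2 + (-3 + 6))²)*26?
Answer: 4108/5 ≈ 821.60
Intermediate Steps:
h = 33/5 (h = (-2 - (-1)/(-5))*(-3) = (-2 - (-1)*(-1)/5)*(-3) = (-2 - 1*⅕)*(-3) = (-2 - ⅕)*(-3) = -11/5*(-3) = 33/5 ≈ 6.6000)
(h + (2 + (-3 + 6))²)*26 = (33/5 + (2 + (-3 + 6))²)*26 = (33/5 + (2 + 3)²)*26 = (33/5 + 5²)*26 = (33/5 + 25)*26 = (158/5)*26 = 4108/5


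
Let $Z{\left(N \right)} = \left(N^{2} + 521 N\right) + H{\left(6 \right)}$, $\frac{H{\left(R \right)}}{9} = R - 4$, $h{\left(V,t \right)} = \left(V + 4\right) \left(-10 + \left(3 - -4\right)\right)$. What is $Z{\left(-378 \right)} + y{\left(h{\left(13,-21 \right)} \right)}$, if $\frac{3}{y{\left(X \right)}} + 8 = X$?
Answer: $- \frac{3188127}{59} \approx -54036.0$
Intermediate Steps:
$h{\left(V,t \right)} = -12 - 3 V$ ($h{\left(V,t \right)} = \left(4 + V\right) \left(-10 + \left(3 + 4\right)\right) = \left(4 + V\right) \left(-10 + 7\right) = \left(4 + V\right) \left(-3\right) = -12 - 3 V$)
$y{\left(X \right)} = \frac{3}{-8 + X}$
$H{\left(R \right)} = -36 + 9 R$ ($H{\left(R \right)} = 9 \left(R - 4\right) = 9 \left(-4 + R\right) = -36 + 9 R$)
$Z{\left(N \right)} = 18 + N^{2} + 521 N$ ($Z{\left(N \right)} = \left(N^{2} + 521 N\right) + \left(-36 + 9 \cdot 6\right) = \left(N^{2} + 521 N\right) + \left(-36 + 54\right) = \left(N^{2} + 521 N\right) + 18 = 18 + N^{2} + 521 N$)
$Z{\left(-378 \right)} + y{\left(h{\left(13,-21 \right)} \right)} = \left(18 + \left(-378\right)^{2} + 521 \left(-378\right)\right) + \frac{3}{-8 - 51} = \left(18 + 142884 - 196938\right) + \frac{3}{-8 - 51} = -54036 + \frac{3}{-8 - 51} = -54036 + \frac{3}{-59} = -54036 + 3 \left(- \frac{1}{59}\right) = -54036 - \frac{3}{59} = - \frac{3188127}{59}$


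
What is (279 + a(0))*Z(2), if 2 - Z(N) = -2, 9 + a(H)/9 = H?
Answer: 792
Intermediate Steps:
a(H) = -81 + 9*H
Z(N) = 4 (Z(N) = 2 - 1*(-2) = 2 + 2 = 4)
(279 + a(0))*Z(2) = (279 + (-81 + 9*0))*4 = (279 + (-81 + 0))*4 = (279 - 81)*4 = 198*4 = 792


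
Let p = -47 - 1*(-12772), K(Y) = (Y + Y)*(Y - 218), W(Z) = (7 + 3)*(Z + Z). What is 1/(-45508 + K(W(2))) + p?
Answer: 760293299/59748 ≈ 12725.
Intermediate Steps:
W(Z) = 20*Z (W(Z) = 10*(2*Z) = 20*Z)
K(Y) = 2*Y*(-218 + Y) (K(Y) = (2*Y)*(-218 + Y) = 2*Y*(-218 + Y))
p = 12725 (p = -47 + 12772 = 12725)
1/(-45508 + K(W(2))) + p = 1/(-45508 + 2*(20*2)*(-218 + 20*2)) + 12725 = 1/(-45508 + 2*40*(-218 + 40)) + 12725 = 1/(-45508 + 2*40*(-178)) + 12725 = 1/(-45508 - 14240) + 12725 = 1/(-59748) + 12725 = -1/59748 + 12725 = 760293299/59748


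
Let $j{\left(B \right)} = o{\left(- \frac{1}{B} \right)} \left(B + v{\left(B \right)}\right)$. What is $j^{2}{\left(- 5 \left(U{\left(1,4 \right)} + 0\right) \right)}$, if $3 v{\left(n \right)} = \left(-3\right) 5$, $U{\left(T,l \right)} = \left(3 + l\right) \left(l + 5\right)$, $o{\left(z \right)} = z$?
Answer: $\frac{4096}{3969} \approx 1.032$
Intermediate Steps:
$U{\left(T,l \right)} = \left(3 + l\right) \left(5 + l\right)$
$v{\left(n \right)} = -5$ ($v{\left(n \right)} = \frac{\left(-3\right) 5}{3} = \frac{1}{3} \left(-15\right) = -5$)
$j{\left(B \right)} = - \frac{-5 + B}{B}$ ($j{\left(B \right)} = - \frac{1}{B} \left(B - 5\right) = - \frac{1}{B} \left(-5 + B\right) = - \frac{-5 + B}{B}$)
$j^{2}{\left(- 5 \left(U{\left(1,4 \right)} + 0\right) \right)} = \left(\frac{5 - - 5 \left(\left(15 + 4^{2} + 8 \cdot 4\right) + 0\right)}{\left(-5\right) \left(\left(15 + 4^{2} + 8 \cdot 4\right) + 0\right)}\right)^{2} = \left(\frac{5 - - 5 \left(\left(15 + 16 + 32\right) + 0\right)}{\left(-5\right) \left(\left(15 + 16 + 32\right) + 0\right)}\right)^{2} = \left(\frac{5 - - 5 \left(63 + 0\right)}{\left(-5\right) \left(63 + 0\right)}\right)^{2} = \left(\frac{5 - \left(-5\right) 63}{\left(-5\right) 63}\right)^{2} = \left(\frac{5 - -315}{-315}\right)^{2} = \left(- \frac{5 + 315}{315}\right)^{2} = \left(\left(- \frac{1}{315}\right) 320\right)^{2} = \left(- \frac{64}{63}\right)^{2} = \frac{4096}{3969}$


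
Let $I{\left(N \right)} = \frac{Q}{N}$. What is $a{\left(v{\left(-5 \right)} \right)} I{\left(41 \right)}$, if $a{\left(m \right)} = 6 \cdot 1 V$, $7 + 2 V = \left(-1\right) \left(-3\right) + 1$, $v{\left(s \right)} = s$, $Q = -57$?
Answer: $\frac{513}{41} \approx 12.512$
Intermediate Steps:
$I{\left(N \right)} = - \frac{57}{N}$
$V = - \frac{3}{2}$ ($V = - \frac{7}{2} + \frac{\left(-1\right) \left(-3\right) + 1}{2} = - \frac{7}{2} + \frac{3 + 1}{2} = - \frac{7}{2} + \frac{1}{2} \cdot 4 = - \frac{7}{2} + 2 = - \frac{3}{2} \approx -1.5$)
$a{\left(m \right)} = -9$ ($a{\left(m \right)} = 6 \cdot 1 \left(- \frac{3}{2}\right) = 6 \left(- \frac{3}{2}\right) = -9$)
$a{\left(v{\left(-5 \right)} \right)} I{\left(41 \right)} = - 9 \left(- \frac{57}{41}\right) = - 9 \left(\left(-57\right) \frac{1}{41}\right) = \left(-9\right) \left(- \frac{57}{41}\right) = \frac{513}{41}$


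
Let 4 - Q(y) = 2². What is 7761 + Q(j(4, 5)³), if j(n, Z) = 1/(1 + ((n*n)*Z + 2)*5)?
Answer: 7761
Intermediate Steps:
j(n, Z) = 1/(11 + 5*Z*n²) (j(n, Z) = 1/(1 + (n²*Z + 2)*5) = 1/(1 + (Z*n² + 2)*5) = 1/(1 + (2 + Z*n²)*5) = 1/(1 + (10 + 5*Z*n²)) = 1/(11 + 5*Z*n²))
Q(y) = 0 (Q(y) = 4 - 1*2² = 4 - 1*4 = 4 - 4 = 0)
7761 + Q(j(4, 5)³) = 7761 + 0 = 7761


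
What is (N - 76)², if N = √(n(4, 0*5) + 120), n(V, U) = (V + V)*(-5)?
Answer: 5856 - 608*√5 ≈ 4496.5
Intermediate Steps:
n(V, U) = -10*V (n(V, U) = (2*V)*(-5) = -10*V)
N = 4*√5 (N = √(-10*4 + 120) = √(-40 + 120) = √80 = 4*√5 ≈ 8.9443)
(N - 76)² = (4*√5 - 76)² = (-76 + 4*√5)²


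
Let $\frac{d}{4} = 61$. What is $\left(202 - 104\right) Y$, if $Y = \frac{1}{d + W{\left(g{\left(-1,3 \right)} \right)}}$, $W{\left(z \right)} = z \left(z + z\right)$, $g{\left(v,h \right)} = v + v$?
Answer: $\frac{7}{18} \approx 0.38889$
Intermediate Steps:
$g{\left(v,h \right)} = 2 v$
$d = 244$ ($d = 4 \cdot 61 = 244$)
$W{\left(z \right)} = 2 z^{2}$ ($W{\left(z \right)} = z 2 z = 2 z^{2}$)
$Y = \frac{1}{252}$ ($Y = \frac{1}{244 + 2 \left(2 \left(-1\right)\right)^{2}} = \frac{1}{244 + 2 \left(-2\right)^{2}} = \frac{1}{244 + 2 \cdot 4} = \frac{1}{244 + 8} = \frac{1}{252} \approx 0.0039683$)
$\left(202 - 104\right) Y = \left(202 - 104\right) \frac{1}{252} = 98 \cdot \frac{1}{252} = \frac{7}{18}$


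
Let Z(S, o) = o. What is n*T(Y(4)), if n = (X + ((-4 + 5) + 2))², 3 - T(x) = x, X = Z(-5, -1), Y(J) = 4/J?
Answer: 8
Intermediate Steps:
X = -1
T(x) = 3 - x
n = 4 (n = (-1 + ((-4 + 5) + 2))² = (-1 + (1 + 2))² = (-1 + 3)² = 2² = 4)
n*T(Y(4)) = 4*(3 - 4/4) = 4*(3 - 1*1) = 4*(3 - 1) = 4*2 = 8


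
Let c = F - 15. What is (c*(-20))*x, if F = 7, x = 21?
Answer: 3360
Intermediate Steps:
c = -8 (c = 7 - 15 = -8)
(c*(-20))*x = -8*(-20)*21 = 160*21 = 3360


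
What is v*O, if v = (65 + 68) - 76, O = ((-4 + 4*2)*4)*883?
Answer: 805296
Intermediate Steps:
O = 14128 (O = ((-4 + 8)*4)*883 = (4*4)*883 = 16*883 = 14128)
v = 57 (v = 133 - 76 = 57)
v*O = 57*14128 = 805296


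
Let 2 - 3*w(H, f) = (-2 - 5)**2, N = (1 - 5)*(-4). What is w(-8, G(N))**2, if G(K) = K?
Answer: 2209/9 ≈ 245.44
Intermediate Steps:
N = 16 (N = -4*(-4) = 16)
w(H, f) = -47/3 (w(H, f) = 2/3 - (-2 - 5)**2/3 = 2/3 - 1/3*(-7)**2 = 2/3 - 1/3*49 = 2/3 - 49/3 = -47/3)
w(-8, G(N))**2 = (-47/3)**2 = 2209/9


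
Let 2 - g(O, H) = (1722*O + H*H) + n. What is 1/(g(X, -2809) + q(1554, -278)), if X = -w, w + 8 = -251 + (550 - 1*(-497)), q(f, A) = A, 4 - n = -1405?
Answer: -1/6535230 ≈ -1.5302e-7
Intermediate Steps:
n = 1409 (n = 4 - 1*(-1405) = 4 + 1405 = 1409)
w = 788 (w = -8 + (-251 + (550 - 1*(-497))) = -8 + (-251 + (550 + 497)) = -8 + (-251 + 1047) = -8 + 796 = 788)
X = -788 (X = -1*788 = -788)
g(O, H) = -1407 - H² - 1722*O (g(O, H) = 2 - ((1722*O + H*H) + 1409) = 2 - ((1722*O + H²) + 1409) = 2 - ((H² + 1722*O) + 1409) = 2 - (1409 + H² + 1722*O) = 2 + (-1409 - H² - 1722*O) = -1407 - H² - 1722*O)
1/(g(X, -2809) + q(1554, -278)) = 1/((-1407 - 1*(-2809)² - 1722*(-788)) - 278) = 1/((-1407 - 1*7890481 + 1356936) - 278) = 1/((-1407 - 7890481 + 1356936) - 278) = 1/(-6534952 - 278) = 1/(-6535230) = -1/6535230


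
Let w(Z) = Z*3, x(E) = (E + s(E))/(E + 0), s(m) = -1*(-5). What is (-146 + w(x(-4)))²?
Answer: 344569/16 ≈ 21536.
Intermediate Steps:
s(m) = 5
x(E) = (5 + E)/E (x(E) = (E + 5)/(E + 0) = (5 + E)/E)
w(Z) = 3*Z
(-146 + w(x(-4)))² = (-146 + 3*((5 - 4)/(-4)))² = (-146 + 3*(-¼*1))² = (-146 + 3*(-¼))² = (-146 - ¾)² = (-587/4)² = 344569/16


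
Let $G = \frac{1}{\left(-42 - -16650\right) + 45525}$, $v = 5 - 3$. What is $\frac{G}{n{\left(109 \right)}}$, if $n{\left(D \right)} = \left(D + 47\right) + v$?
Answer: $\frac{1}{9817014} \approx 1.0186 \cdot 10^{-7}$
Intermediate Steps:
$v = 2$ ($v = 5 - 3 = 2$)
$G = \frac{1}{62133}$ ($G = \frac{1}{\left(-42 + 16650\right) + 45525} = \frac{1}{16608 + 45525} = \frac{1}{62133} \approx 1.6095 \cdot 10^{-5}$)
$n{\left(D \right)} = 49 + D$ ($n{\left(D \right)} = \left(D + 47\right) + 2 = \left(47 + D\right) + 2 = 49 + D$)
$\frac{G}{n{\left(109 \right)}} = \frac{1}{62133 \left(49 + 109\right)} = \frac{1}{62133 \cdot 158} = \frac{1}{62133} \cdot \frac{1}{158} = \frac{1}{9817014}$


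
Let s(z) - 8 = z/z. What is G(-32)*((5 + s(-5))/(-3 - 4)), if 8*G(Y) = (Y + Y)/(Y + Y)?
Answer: -1/4 ≈ -0.25000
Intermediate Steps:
s(z) = 9 (s(z) = 8 + z/z = 8 + 1 = 9)
G(Y) = 1/8 (G(Y) = ((Y + Y)/(Y + Y))/8 = ((2*Y)/((2*Y)))/8 = ((2*Y)*(1/(2*Y)))/8 = (1/8)*1 = 1/8)
G(-32)*((5 + s(-5))/(-3 - 4)) = ((5 + 9)/(-3 - 4))/8 = (14/(-7))/8 = (14*(-1/7))/8 = (1/8)*(-2) = -1/4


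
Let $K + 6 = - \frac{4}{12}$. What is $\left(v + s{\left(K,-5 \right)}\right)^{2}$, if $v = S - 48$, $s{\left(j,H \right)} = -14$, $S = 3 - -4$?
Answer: $3025$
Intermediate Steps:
$S = 7$ ($S = 3 + 4 = 7$)
$K = - \frac{19}{3}$ ($K = -6 - \frac{4}{12} = -6 - \frac{1}{3} = - \frac{19}{3} \approx -6.3333$)
$v = -41$ ($v = 7 - 48 = -41$)
$\left(v + s{\left(K,-5 \right)}\right)^{2} = \left(-41 - 14\right)^{2} = \left(-55\right)^{2} = 3025$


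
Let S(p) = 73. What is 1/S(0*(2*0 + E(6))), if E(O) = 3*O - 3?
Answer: 1/73 ≈ 0.013699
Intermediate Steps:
E(O) = -3 + 3*O
1/S(0*(2*0 + E(6))) = 1/73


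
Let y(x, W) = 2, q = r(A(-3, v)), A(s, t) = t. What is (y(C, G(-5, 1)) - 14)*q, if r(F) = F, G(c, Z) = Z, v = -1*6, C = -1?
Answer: 72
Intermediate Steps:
v = -6
q = -6
(y(C, G(-5, 1)) - 14)*q = (2 - 14)*(-6) = -12*(-6) = 72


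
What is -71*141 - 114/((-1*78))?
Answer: -130124/13 ≈ -10010.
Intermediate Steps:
-71*141 - 114/((-1*78)) = -10011 - 114/(-78) = -10011 - 114*(-1/78) = -10011 + 19/13 = -130124/13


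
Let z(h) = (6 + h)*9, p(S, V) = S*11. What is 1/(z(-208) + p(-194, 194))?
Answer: -1/3952 ≈ -0.00025304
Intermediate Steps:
p(S, V) = 11*S
z(h) = 54 + 9*h
1/(z(-208) + p(-194, 194)) = 1/((54 + 9*(-208)) + 11*(-194)) = 1/((54 - 1872) - 2134) = 1/(-1818 - 2134) = 1/(-3952) = -1/3952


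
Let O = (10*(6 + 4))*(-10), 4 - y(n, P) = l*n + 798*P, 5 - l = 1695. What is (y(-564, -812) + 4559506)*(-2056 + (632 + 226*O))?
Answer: -967535836224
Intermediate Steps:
l = -1690 (l = 5 - 1*1695 = 5 - 1695 = -1690)
y(n, P) = 4 - 798*P + 1690*n (y(n, P) = 4 - (-1690*n + 798*P) = 4 + (-798*P + 1690*n) = 4 - 798*P + 1690*n)
O = -1000 (O = (10*10)*(-10) = 100*(-10) = -1000)
(y(-564, -812) + 4559506)*(-2056 + (632 + 226*O)) = ((4 - 798*(-812) + 1690*(-564)) + 4559506)*(-2056 + (632 + 226*(-1000))) = ((4 + 647976 - 953160) + 4559506)*(-2056 + (632 - 226000)) = (-305180 + 4559506)*(-2056 - 225368) = 4254326*(-227424) = -967535836224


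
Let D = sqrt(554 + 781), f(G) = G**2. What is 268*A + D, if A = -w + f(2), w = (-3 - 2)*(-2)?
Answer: -1608 + sqrt(1335) ≈ -1571.5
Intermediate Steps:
D = sqrt(1335) ≈ 36.538
w = 10 (w = -5*(-2) = 10)
A = -6 (A = -1*10 + 2**2 = -10 + 4 = -6)
268*A + D = 268*(-6) + sqrt(1335) = -1608 + sqrt(1335)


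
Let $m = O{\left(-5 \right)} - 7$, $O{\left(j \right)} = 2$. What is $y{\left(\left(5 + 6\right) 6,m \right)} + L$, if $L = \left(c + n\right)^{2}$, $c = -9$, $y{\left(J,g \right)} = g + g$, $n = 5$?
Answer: $6$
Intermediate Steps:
$m = -5$ ($m = 2 - 7 = -5$)
$y{\left(J,g \right)} = 2 g$
$L = 16$ ($L = \left(-9 + 5\right)^{2} = \left(-4\right)^{2} = 16$)
$y{\left(\left(5 + 6\right) 6,m \right)} + L = 2 \left(-5\right) + 16 = -10 + 16 = 6$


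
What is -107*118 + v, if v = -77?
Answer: -12703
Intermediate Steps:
-107*118 + v = -107*118 - 77 = -12626 - 77 = -12703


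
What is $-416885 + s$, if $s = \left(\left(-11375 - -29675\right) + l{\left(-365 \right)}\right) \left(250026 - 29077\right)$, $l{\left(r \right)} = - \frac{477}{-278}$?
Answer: $\frac{1124045441243}{278} \approx 4.0433 \cdot 10^{9}$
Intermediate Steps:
$l{\left(r \right)} = \frac{477}{278}$ ($l{\left(r \right)} = \left(-477\right) \left(- \frac{1}{278}\right) = \frac{477}{278}$)
$s = \frac{1124161335273}{278}$ ($s = \left(\left(-11375 - -29675\right) + \frac{477}{278}\right) \left(250026 - 29077\right) = \left(\left(-11375 + 29675\right) + \frac{477}{278}\right) 220949 = \left(18300 + \frac{477}{278}\right) 220949 = \frac{5087877}{278} \cdot 220949 = \frac{1124161335273}{278} \approx 4.0437 \cdot 10^{9}$)
$-416885 + s = -416885 + \frac{1124161335273}{278} = \frac{1124045441243}{278}$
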